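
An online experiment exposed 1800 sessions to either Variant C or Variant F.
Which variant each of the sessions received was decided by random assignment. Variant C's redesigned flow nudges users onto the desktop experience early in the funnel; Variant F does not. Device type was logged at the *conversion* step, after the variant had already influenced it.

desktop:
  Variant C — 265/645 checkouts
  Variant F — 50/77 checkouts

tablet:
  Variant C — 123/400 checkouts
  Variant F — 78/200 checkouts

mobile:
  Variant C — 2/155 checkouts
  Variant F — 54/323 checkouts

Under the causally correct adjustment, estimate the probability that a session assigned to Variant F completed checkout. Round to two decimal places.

0.30

Within every device type level Variant F has the higher rate, yet pooled Variant C does — Simpson's reversal.
Because the variant influences device type, device type is a post-treatment mediator, not a confounder. Stratifying on it would bias the estimate; the causal effect is the crude pooled difference.
So P(outcome | do(Variant F)) is just the pooled rate for Variant F: 182/600 = 0.303.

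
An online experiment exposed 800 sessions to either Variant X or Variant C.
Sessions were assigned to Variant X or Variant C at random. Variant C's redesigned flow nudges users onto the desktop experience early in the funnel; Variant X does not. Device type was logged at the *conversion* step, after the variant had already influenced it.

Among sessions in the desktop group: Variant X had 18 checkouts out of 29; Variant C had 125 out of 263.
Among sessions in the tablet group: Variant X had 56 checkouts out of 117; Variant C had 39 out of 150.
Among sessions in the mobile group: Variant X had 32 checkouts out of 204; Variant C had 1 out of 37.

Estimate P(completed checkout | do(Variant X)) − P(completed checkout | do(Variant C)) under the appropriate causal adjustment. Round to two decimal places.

-0.06

Within every device type level Variant X has the higher rate, yet pooled Variant C does — Simpson's reversal.
Device type is downstream of the variant. One should not condition on a consequence of treatment, so the overall rates are the right comparison.
The causal difference is the pooled difference: 0.303 − 0.367 = -0.064.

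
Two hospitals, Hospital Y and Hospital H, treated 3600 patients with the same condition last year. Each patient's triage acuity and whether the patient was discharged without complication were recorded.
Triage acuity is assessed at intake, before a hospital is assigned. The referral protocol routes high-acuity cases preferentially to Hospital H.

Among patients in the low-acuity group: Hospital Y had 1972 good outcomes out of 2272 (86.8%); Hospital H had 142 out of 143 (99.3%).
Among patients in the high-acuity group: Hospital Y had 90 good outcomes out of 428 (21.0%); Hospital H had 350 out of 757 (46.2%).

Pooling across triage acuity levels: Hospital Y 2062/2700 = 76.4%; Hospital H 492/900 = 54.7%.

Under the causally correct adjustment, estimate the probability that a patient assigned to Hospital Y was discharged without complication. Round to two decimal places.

Since triage acuity is a pre-existing factor (not a product of the hospital) and it affects the outcome on its own, it is a confounder. The stratified rates, not the pooled rate, identify the causal effect.
Standardising Hospital Y to the population triage acuity mix: 0.671·1972/2272 + 0.329·90/428 = 0.651.

0.65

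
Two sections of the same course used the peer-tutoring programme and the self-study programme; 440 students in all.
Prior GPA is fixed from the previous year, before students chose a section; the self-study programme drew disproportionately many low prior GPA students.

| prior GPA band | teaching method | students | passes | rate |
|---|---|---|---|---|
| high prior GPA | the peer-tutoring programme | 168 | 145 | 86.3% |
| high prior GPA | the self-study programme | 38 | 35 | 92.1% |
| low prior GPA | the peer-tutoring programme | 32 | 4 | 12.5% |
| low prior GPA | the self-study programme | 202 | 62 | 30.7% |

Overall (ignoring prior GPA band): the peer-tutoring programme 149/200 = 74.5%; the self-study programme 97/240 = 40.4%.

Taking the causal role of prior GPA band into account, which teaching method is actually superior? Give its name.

Prior GPA band differs across teaching methods for reasons unrelated to any effect of the teaching method itself, and it separately predicts the outcome — a classic confounder. We must compare within prior GPA band levels.
Within each level — high prior GPA: 86.3% vs 92.1%; low prior GPA: 12.5% vs 30.7% — the self-study programme is higher every time.

the self-study programme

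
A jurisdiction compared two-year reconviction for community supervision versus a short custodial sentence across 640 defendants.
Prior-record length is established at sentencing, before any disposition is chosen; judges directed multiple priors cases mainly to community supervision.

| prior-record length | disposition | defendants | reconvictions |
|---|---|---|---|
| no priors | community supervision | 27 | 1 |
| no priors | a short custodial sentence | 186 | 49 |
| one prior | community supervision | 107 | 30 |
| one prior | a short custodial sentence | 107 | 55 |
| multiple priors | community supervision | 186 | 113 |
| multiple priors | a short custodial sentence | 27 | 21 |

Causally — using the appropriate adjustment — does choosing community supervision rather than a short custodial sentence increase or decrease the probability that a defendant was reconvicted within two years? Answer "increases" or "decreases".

Prior-record length differs across dispositions for reasons unrelated to any effect of the disposition itself, and it separately predicts the outcome — a classic confounder. We must compare within prior-record length levels.
Within each level — no priors: 3.7% vs 26.3%; one prior: 28.0% vs 51.4%; multiple priors: 60.8% vs 77.8% — community supervision is lower every time.

decreases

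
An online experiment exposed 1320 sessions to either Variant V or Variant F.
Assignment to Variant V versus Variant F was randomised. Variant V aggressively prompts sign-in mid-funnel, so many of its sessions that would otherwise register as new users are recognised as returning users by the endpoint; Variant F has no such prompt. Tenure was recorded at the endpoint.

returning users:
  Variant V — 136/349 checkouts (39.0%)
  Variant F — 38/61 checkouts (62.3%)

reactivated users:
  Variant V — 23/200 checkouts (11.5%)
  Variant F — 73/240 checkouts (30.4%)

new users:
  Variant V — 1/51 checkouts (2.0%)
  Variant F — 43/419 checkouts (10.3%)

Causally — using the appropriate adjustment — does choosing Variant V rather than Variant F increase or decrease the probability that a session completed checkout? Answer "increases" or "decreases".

User tenure is recorded after the variant and is itself shifted by it — it sits on the causal path from variant to outcome. Conditioning on a mediator would strip out part of the effect we want; the pooled comparison gives the total causal effect.
Pooled: Variant V 26.7% vs Variant F 21.4%; Variant V is higher overall.

increases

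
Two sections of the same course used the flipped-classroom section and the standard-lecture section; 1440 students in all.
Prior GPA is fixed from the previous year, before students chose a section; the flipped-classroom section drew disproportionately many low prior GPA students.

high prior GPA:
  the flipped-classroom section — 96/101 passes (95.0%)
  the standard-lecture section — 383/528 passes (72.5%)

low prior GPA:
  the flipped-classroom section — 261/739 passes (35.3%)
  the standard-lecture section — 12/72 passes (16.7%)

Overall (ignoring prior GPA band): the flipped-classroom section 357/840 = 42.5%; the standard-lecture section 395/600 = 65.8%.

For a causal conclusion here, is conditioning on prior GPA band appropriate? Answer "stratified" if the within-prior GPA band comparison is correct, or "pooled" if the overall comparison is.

stratified

Nothing the teaching method does changes prior GPA band; the imbalance is an allocation artefact. With prior GPA band also predicting the outcome, the pooled figure is confounded, and the within-stratum comparison is the causal one.
Within each level — high prior GPA: 95.0% vs 72.5%; low prior GPA: 35.3% vs 16.7% — the flipped-classroom section is higher every time.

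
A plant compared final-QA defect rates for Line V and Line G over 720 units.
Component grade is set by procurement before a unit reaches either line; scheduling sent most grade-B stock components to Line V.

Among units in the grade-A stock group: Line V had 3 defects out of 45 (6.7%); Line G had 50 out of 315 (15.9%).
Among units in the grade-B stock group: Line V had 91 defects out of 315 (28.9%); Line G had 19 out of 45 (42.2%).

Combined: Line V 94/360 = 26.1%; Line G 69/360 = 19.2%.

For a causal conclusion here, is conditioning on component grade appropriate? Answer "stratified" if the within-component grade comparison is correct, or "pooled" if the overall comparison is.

The stratified and pooled comparisons disagree (Line V wins within each component grade; Line G wins overall), so the answer turns on the causal role of component grade.
Component grade is set before the line has any effect — it is not caused by the line — and it independently drives the outcome. That makes it a confounder, so the causal comparison is within component grade levels.
Within each level — grade-A stock: 6.7% vs 15.9%; grade-B stock: 28.9% vs 42.2% — Line V is lower every time.

stratified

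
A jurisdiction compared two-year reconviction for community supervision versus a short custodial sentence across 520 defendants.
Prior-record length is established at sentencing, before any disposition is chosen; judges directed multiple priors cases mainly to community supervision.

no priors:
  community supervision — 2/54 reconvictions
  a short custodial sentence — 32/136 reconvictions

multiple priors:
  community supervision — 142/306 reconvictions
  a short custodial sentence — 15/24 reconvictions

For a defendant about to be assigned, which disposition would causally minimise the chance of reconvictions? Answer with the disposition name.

Since prior-record length is a pre-existing factor (not a product of the disposition) and it affects the outcome on its own, it is a confounder. The stratified rates, not the pooled rate, identify the causal effect.
Within each level — no priors: 3.7% vs 23.5%; multiple priors: 46.4% vs 62.5% — community supervision is lower every time.

community supervision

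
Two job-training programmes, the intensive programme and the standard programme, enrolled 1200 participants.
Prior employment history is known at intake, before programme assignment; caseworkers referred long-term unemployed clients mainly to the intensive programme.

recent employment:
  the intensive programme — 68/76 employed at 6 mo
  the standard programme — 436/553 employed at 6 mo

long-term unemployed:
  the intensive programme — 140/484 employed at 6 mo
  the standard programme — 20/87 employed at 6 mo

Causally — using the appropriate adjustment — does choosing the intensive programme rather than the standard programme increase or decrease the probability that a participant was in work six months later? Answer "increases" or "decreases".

Within every prior employment history level the intensive programme has the higher rate, yet pooled the standard programme does — Simpson's reversal.
Prior employment history differs across programmes for reasons unrelated to any effect of the programme itself, and it separately predicts the outcome — a classic confounder. We must compare within prior employment history levels.
Within each level — recent employment: 89.5% vs 78.8%; long-term unemployed: 28.9% vs 23.0% — the intensive programme is higher every time.

increases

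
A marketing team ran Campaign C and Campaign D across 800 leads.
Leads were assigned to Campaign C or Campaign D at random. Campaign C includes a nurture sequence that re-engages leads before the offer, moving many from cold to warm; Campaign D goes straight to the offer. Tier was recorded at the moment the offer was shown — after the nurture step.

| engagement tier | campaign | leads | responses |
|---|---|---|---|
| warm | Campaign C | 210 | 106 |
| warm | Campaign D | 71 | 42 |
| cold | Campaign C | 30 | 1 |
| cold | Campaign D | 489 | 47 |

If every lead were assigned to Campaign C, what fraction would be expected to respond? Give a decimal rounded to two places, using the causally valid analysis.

0.45

Stratifying would compare campaigns among leads the campaigns themselves sorted into engagement tier groups — a form of selection on an intermediate. The unconditioned pooled rates give the total causal effect.
So P(outcome | do(Campaign C)) is just the pooled rate for Campaign C: 107/240 = 0.446.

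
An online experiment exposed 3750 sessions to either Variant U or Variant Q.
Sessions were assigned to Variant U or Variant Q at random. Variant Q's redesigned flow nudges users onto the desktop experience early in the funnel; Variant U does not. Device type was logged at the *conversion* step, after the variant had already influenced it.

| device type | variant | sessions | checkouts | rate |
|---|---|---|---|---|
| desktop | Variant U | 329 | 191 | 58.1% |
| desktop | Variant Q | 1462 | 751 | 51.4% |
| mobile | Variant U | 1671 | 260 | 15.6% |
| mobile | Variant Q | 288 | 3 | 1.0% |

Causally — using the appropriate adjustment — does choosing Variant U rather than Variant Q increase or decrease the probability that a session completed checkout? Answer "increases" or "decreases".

decreases

Device type here is a post-treatment variable shaped by the variant; conditioning on it would introduce bias rather than remove it. The overall comparison is the causal one.
Pooled: Variant U 22.6% vs Variant Q 43.1%; Variant Q is higher overall.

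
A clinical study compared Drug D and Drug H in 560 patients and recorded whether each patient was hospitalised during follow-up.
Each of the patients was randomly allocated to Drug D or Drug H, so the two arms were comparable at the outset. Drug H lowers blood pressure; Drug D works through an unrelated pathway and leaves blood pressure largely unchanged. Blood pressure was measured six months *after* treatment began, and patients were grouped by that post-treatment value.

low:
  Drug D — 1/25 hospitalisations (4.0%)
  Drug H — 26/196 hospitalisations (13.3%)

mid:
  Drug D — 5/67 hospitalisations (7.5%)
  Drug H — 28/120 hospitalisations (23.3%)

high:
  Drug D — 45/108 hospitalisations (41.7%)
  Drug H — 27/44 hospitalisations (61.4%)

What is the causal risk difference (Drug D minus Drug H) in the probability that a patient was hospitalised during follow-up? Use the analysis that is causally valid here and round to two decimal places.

Within every blood pressure level Drug D has the lower rate, yet pooled Drug H does — Simpson's reversal.
The distribution of blood pressure is itself part of what the drug does — it is an intermediate outcome. Holding it fixed would remove that part of the effect; the total effect is the pooled difference.
The causal difference is the pooled difference: 0.255 − 0.225 = +0.030.

+0.03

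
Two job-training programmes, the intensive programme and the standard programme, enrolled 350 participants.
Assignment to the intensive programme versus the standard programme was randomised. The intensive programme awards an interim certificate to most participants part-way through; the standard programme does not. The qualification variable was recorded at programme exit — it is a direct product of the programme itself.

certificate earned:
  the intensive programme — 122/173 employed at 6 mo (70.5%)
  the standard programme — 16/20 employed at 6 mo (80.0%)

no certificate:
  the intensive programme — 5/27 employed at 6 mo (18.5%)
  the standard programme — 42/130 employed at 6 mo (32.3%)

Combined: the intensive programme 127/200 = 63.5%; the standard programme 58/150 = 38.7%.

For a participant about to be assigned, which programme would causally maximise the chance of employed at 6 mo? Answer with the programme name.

the intensive programme

Within every qualification attained during the programme level the standard programme has the higher rate, yet pooled the intensive programme does — Simpson's reversal.
The distribution of qualification attained during the programme is itself part of what the programme does — it is an intermediate outcome. Holding it fixed would remove that part of the effect; the total effect is the pooled difference.
Pooled: the intensive programme 63.5% vs the standard programme 38.7%; the intensive programme is higher overall.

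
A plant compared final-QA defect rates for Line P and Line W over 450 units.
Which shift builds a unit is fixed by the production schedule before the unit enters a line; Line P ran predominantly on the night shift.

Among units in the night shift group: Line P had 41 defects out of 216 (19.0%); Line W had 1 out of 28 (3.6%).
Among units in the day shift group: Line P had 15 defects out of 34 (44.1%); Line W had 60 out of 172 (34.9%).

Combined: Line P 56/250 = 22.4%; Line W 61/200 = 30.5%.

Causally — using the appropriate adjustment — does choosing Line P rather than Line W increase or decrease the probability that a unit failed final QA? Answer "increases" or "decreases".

increases

Within every shift level Line W has the lower rate, yet pooled Line P does — Simpson's reversal.
Here shift is a common cause — it drives both which line a case falls under and the outcome. The crude comparison mixes populations; the stratum-specific rates are the causally relevant ones.
Within each level — night shift: 19.0% vs 3.6%; day shift: 44.1% vs 34.9% — Line W is lower every time.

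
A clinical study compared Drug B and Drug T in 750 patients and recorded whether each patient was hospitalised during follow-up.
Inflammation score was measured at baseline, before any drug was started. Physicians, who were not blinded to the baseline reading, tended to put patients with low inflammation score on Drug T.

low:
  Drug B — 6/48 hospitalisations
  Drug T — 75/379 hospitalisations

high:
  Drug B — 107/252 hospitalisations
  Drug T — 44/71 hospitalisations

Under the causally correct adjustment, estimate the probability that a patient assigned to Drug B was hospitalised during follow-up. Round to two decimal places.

The stratified and pooled comparisons disagree (Drug B wins within each inflammation score; Drug T wins overall), so the answer turns on the causal role of inflammation score.
The imbalance in inflammation score arose from how patients were allocated, not from anything the drug did; and inflammation score independently affects the outcome. The pooled gap is confounded — condition on inflammation score.
Standardising Drug B to the population inflammation score mix: 0.569·6/48 + 0.431·107/252 = 0.254.

0.25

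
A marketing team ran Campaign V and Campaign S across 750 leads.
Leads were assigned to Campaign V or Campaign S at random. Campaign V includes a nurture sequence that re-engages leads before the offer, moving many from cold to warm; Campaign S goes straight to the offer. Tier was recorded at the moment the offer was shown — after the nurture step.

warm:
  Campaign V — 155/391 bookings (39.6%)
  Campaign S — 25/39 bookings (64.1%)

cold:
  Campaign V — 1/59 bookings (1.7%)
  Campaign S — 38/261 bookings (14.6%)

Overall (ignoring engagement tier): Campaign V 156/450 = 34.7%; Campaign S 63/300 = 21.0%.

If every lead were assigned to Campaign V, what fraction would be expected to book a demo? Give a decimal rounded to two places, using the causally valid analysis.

Engagement tier is recorded after the campaign and is itself shifted by it — it sits on the causal path from campaign to outcome. Conditioning on a mediator would strip out part of the effect we want; the pooled comparison gives the total causal effect.
So P(outcome | do(Campaign V)) is just the pooled rate for Campaign V: 156/450 = 0.347.

0.35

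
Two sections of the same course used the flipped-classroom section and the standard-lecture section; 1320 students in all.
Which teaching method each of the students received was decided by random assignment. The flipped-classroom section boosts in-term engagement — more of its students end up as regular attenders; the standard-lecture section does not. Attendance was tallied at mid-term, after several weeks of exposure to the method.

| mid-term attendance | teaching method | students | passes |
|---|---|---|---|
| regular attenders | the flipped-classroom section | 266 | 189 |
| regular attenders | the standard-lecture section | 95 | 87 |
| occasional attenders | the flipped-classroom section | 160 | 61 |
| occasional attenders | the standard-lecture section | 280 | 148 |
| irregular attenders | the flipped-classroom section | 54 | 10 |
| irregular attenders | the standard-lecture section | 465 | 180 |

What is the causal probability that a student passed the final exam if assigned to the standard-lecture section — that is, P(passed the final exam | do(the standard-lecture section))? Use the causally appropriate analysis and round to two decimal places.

Within every mid-term attendance level the standard-lecture section has the higher rate, yet pooled the flipped-classroom section does — Simpson's reversal.
Mid-term attendance is recorded after the teaching method and is itself shifted by it — it sits on the causal path from teaching method to outcome. Conditioning on a mediator would strip out part of the effect we want; the pooled comparison gives the total causal effect.
So P(outcome | do(the standard-lecture section)) is just the pooled rate for the standard-lecture section: 415/840 = 0.494.

0.49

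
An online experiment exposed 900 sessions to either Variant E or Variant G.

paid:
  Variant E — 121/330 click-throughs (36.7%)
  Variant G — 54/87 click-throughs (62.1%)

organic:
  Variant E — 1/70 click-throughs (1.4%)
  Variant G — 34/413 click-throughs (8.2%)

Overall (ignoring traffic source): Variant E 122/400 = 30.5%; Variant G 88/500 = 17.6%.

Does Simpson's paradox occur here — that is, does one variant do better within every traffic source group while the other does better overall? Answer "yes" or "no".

Within each traffic source level (paid 36.7% vs 62.1%; organic 1.4% vs 8.2%), Variant G has the higher rate every time. Pooled: 30.5% vs 17.6% — Variant E has the higher rate overall. The two comparisons disagree.

yes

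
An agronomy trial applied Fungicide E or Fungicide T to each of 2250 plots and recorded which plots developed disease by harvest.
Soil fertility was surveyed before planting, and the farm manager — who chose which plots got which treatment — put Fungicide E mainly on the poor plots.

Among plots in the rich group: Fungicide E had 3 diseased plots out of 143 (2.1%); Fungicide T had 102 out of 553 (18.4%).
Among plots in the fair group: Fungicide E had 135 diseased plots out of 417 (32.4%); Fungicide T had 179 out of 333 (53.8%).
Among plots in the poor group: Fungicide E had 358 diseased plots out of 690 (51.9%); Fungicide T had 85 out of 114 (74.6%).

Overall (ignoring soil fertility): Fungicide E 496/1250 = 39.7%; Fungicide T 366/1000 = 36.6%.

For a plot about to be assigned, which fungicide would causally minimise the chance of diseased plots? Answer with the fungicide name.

Here soil fertility is a common cause — it drives both which fungicide a case falls under and the outcome. The crude comparison mixes populations; the stratum-specific rates are the causally relevant ones.
Within each level — rich: 2.1% vs 18.4%; fair: 32.4% vs 53.8%; poor: 51.9% vs 74.6% — Fungicide E is lower every time.

Fungicide E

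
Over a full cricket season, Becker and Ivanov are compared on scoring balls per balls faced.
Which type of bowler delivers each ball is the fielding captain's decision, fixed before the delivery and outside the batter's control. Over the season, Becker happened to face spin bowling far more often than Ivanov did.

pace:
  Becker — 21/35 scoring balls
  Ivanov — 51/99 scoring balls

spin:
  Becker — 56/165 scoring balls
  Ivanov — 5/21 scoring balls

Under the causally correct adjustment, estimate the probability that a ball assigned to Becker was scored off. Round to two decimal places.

Since bowling type is a pre-existing factor (not a product of the player) and it affects the outcome on its own, it is a confounder. The stratified rates, not the pooled rate, identify the causal effect.
Standardising Becker to the population bowling type mix: 0.419·21/35 + 0.581·56/165 = 0.449.

0.45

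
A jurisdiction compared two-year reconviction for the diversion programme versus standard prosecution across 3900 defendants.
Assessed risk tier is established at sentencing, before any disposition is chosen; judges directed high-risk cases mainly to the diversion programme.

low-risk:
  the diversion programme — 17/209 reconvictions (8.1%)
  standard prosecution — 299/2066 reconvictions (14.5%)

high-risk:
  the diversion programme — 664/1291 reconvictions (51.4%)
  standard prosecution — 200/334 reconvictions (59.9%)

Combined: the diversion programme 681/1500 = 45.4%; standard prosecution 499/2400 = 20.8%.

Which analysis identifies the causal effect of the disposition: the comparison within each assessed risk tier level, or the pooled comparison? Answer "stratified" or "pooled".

Assessed risk tier is set before the disposition has any effect — it is not caused by the disposition — and it independently drives the outcome. That makes it a confounder, so the causal comparison is within assessed risk tier levels.
Within each level — low-risk: 8.1% vs 14.5%; high-risk: 51.4% vs 59.9% — the diversion programme is lower every time.

stratified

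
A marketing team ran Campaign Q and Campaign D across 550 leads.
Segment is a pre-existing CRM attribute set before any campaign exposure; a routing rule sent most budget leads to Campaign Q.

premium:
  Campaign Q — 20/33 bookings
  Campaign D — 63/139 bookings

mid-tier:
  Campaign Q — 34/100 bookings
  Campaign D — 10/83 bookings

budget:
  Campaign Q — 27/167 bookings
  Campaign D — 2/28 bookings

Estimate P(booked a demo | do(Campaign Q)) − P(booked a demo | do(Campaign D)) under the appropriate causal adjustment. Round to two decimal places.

Here customer segment is a common cause — it drives both which campaign a case falls under and the outcome. The crude comparison mixes populations; the stratum-specific rates are the causally relevant ones.
Adjusting over the population distribution of customer segment: 0.313·(0.606−0.453) + 0.333·(0.340−0.120) + 0.355·(0.162−0.071) = +0.153.

+0.15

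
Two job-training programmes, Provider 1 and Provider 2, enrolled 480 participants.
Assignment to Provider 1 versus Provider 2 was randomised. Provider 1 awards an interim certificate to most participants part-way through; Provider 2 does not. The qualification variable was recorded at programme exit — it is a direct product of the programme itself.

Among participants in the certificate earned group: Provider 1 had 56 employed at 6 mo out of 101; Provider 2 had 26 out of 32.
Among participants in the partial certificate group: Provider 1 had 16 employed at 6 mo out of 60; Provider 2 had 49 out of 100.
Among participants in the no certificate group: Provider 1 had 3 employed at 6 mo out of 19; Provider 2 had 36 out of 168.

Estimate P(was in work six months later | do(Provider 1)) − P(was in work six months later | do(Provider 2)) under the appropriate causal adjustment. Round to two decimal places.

The stratified and pooled comparisons disagree (Provider 2 wins within each qualification attained during the programme; Provider 1 wins overall), so the answer turns on the causal role of qualification attained during the programme.
Qualification attained during the programme is downstream of the programme. One should not condition on a consequence of treatment, so the overall rates are the right comparison.
The causal difference is the pooled difference: 0.417 − 0.370 = +0.047.

+0.05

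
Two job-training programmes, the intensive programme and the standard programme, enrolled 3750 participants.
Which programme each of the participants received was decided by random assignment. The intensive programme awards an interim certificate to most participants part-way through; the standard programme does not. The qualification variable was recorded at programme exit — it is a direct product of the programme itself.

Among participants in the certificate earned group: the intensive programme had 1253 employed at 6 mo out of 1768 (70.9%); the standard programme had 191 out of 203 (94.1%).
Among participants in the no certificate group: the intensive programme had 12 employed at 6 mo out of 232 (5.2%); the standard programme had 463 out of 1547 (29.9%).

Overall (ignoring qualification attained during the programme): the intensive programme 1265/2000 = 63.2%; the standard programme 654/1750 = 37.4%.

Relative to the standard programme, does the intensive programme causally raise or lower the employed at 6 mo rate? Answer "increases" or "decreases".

Qualification attained during the programme is downstream of the programme. One should not condition on a consequence of treatment, so the overall rates are the right comparison.
Pooled: the intensive programme 63.2% vs the standard programme 37.4%; the intensive programme is higher overall.

increases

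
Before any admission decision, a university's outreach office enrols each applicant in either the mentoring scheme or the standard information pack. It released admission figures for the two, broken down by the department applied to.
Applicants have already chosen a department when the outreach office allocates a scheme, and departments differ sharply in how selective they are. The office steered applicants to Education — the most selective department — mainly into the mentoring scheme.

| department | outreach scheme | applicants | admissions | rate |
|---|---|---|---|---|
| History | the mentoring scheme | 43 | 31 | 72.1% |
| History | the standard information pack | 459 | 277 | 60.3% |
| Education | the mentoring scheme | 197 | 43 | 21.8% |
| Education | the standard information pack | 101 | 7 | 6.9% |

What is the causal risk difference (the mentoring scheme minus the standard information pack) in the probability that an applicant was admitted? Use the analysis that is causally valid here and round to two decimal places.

The department-specific comparison favours the mentoring scheme throughout, but the pooled figures favour the standard information pack. The question is whether to condition on department.
Department is set before the outreach scheme has any effect — it is not caused by the outreach scheme — and it independently drives the outcome. That makes it a confounder, so the causal comparison is within department levels.
Adjusting over the population distribution of department: 0.627·(0.721−0.603) + 0.372·(0.218−0.069) = +0.129.

+0.13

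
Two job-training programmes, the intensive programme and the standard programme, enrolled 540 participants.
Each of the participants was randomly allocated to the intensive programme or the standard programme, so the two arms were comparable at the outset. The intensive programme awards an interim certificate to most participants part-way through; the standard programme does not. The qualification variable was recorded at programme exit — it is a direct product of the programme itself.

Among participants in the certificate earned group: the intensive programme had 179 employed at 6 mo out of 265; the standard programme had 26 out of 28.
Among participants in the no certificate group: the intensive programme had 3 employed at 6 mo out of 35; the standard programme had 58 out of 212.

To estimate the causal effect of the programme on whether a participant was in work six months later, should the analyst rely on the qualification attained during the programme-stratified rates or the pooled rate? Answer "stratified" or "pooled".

pooled

The stratified and pooled comparisons disagree (the standard programme wins within each qualification attained during the programme; the intensive programme wins overall), so the answer turns on the causal role of qualification attained during the programme.
Qualification attained during the programme is recorded after the programme and is itself shifted by it — it sits on the causal path from programme to outcome. Conditioning on a mediator would strip out part of the effect we want; the pooled comparison gives the total causal effect.
Pooled: the intensive programme 60.7% vs the standard programme 35.0%; the intensive programme is higher overall.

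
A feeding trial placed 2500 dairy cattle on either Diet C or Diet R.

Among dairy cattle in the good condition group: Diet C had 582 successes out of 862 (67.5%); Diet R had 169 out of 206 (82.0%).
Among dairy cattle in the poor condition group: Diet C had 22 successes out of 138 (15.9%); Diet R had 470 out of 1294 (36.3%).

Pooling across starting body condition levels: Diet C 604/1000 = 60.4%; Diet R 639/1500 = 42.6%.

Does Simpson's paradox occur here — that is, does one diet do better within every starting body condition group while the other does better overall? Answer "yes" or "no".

yes

Within each starting body condition level (good condition 67.5% vs 82.0%; poor condition 15.9% vs 36.3%), Diet R has the higher rate every time. Pooled: 60.4% vs 42.6% — Diet C has the higher rate overall. The two comparisons disagree.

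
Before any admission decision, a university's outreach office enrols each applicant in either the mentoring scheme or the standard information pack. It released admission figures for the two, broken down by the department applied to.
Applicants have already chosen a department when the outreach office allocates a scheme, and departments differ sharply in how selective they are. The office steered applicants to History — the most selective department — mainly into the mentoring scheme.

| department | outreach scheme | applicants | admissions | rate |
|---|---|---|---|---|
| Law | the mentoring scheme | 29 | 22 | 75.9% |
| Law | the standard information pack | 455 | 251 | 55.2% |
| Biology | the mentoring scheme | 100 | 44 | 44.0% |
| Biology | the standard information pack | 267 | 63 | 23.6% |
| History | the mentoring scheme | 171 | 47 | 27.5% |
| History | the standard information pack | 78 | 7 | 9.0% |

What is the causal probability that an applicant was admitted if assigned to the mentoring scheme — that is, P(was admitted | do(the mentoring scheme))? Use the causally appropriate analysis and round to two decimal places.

0.54

the mentoring scheme is higher inside every department stratum but the standard information pack is higher in aggregate. Whether to stratify depends on how department relates to the outreach scheme.
The imbalance in department arose from how applicants were allocated, not from anything the outreach scheme did; and department independently affects the outcome. The pooled gap is confounded — condition on department.
Standardising the mentoring scheme to the population department mix: 0.440·22/29 + 0.334·44/100 + 0.226·47/171 = 0.543.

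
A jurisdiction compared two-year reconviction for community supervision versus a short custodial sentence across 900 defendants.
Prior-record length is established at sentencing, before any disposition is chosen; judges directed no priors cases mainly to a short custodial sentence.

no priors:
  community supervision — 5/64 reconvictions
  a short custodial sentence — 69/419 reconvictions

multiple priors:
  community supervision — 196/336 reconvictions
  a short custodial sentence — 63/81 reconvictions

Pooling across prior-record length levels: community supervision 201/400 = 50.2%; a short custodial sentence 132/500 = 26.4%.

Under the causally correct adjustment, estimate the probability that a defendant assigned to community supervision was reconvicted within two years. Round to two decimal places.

0.31

Within every prior-record length level community supervision has the lower rate, yet pooled a short custodial sentence does — Simpson's reversal.
The imbalance in prior-record length arose from how defendants were allocated, not from anything the disposition did; and prior-record length independently affects the outcome. The pooled gap is confounded — condition on prior-record length.
Standardising community supervision to the population prior-record length mix: 0.537·5/64 + 0.463·196/336 = 0.312.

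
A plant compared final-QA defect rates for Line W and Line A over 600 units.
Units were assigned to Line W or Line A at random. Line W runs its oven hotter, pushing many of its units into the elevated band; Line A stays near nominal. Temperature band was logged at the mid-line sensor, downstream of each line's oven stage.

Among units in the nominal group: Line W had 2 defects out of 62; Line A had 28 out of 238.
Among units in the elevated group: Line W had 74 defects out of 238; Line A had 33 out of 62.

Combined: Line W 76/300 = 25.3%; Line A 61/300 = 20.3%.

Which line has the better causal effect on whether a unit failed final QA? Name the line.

Line A

The stratified and pooled comparisons disagree (Line W wins within each in-process temperature band; Line A wins overall), so the answer turns on the causal role of in-process temperature band.
In-process temperature band lies on the pathway line → in-process temperature band → outcome, so adjusting for it blocks the indirect effect. For the total causal effect of line, use the unadjusted pooled rates.
Pooled: Line W 25.3% vs Line A 20.3%; Line A is lower overall.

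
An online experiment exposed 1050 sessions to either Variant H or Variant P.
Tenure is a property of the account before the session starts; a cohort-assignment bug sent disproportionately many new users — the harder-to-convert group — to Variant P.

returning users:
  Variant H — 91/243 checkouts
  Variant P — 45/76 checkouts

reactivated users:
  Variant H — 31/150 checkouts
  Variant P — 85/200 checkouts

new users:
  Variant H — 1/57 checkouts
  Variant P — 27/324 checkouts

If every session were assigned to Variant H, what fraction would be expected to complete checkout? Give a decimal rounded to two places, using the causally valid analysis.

0.19

Variant P is higher inside every user tenure stratum but Variant H is higher in aggregate. Whether to stratify depends on how user tenure relates to the variant.
The imbalance in user tenure arose from how sessions were allocated, not from anything the variant did; and user tenure independently affects the outcome. The pooled gap is confounded — condition on user tenure.
Standardising Variant H to the population user tenure mix: 0.304·91/243 + 0.333·31/150 + 0.363·1/57 = 0.189.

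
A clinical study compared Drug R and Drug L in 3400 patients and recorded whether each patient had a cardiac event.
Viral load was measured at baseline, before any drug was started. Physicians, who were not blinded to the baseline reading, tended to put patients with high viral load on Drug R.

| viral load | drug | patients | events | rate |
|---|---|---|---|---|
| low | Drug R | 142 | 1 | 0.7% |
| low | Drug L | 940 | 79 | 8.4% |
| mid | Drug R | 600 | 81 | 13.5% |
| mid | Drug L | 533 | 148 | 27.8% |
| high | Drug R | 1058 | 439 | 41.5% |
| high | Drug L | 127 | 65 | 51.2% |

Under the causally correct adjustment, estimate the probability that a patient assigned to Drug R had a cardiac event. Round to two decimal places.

0.19

Viral load satisfies the back-door criterion: it is not a descendant of the drug, and it blocks the spurious path from drug to outcome. Adjusting for it (i.e., using the within-viral load rates) gives the causal effect.
Standardising Drug R to the population viral load mix: 0.318·1/142 + 0.333·81/600 + 0.349·439/1058 = 0.192.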